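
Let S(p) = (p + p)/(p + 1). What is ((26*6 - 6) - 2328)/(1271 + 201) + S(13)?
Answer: 1945/5152 ≈ 0.37752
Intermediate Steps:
S(p) = 2*p/(1 + p) (S(p) = (2*p)/(1 + p) = 2*p/(1 + p))
((26*6 - 6) - 2328)/(1271 + 201) + S(13) = ((26*6 - 6) - 2328)/(1271 + 201) + 2*13/(1 + 13) = ((156 - 6) - 2328)/1472 + 2*13/14 = (150 - 2328)*(1/1472) + 2*13*(1/14) = -2178*1/1472 + 13/7 = -1089/736 + 13/7 = 1945/5152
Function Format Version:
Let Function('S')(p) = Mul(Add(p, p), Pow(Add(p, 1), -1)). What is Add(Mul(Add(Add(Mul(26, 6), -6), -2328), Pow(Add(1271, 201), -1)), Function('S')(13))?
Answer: Rational(1945, 5152) ≈ 0.37752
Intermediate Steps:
Function('S')(p) = Mul(2, p, Pow(Add(1, p), -1)) (Function('S')(p) = Mul(Mul(2, p), Pow(Add(1, p), -1)) = Mul(2, p, Pow(Add(1, p), -1)))
Add(Mul(Add(Add(Mul(26, 6), -6), -2328), Pow(Add(1271, 201), -1)), Function('S')(13)) = Add(Mul(Add(Add(Mul(26, 6), -6), -2328), Pow(Add(1271, 201), -1)), Mul(2, 13, Pow(Add(1, 13), -1))) = Add(Mul(Add(Add(156, -6), -2328), Pow(1472, -1)), Mul(2, 13, Pow(14, -1))) = Add(Mul(Add(150, -2328), Rational(1, 1472)), Mul(2, 13, Rational(1, 14))) = Add(Mul(-2178, Rational(1, 1472)), Rational(13, 7)) = Add(Rational(-1089, 736), Rational(13, 7)) = Rational(1945, 5152)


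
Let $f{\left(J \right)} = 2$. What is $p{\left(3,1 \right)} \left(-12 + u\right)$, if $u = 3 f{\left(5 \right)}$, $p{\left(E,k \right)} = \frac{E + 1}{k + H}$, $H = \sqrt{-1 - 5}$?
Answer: $\frac{24 i}{\sqrt{6} - i} \approx -3.4286 + 8.3983 i$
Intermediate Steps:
$H = i \sqrt{6}$ ($H = \sqrt{-6} = i \sqrt{6} \approx 2.4495 i$)
$p{\left(E,k \right)} = \frac{1 + E}{k + i \sqrt{6}}$ ($p{\left(E,k \right)} = \frac{E + 1}{k + i \sqrt{6}} = \frac{1 + E}{k + i \sqrt{6}}$)
$u = 6$ ($u = 3 \cdot 2 = 6$)
$p{\left(3,1 \right)} \left(-12 + u\right) = \frac{1 + 3}{1 + i \sqrt{6}} \left(-12 + 6\right) = \frac{1}{1 + i \sqrt{6}} \cdot 4 \left(-6\right) = \frac{4}{1 + i \sqrt{6}} \left(-6\right) = - \frac{24}{1 + i \sqrt{6}}$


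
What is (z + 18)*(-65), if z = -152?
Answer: 8710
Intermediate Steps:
(z + 18)*(-65) = (-152 + 18)*(-65) = -134*(-65) = 8710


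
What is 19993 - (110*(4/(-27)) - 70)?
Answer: 542141/27 ≈ 20079.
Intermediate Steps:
19993 - (110*(4/(-27)) - 70) = 19993 - (110*(4*(-1/27)) - 70) = 19993 - (110*(-4/27) - 70) = 19993 - (-440/27 - 70) = 19993 - 1*(-2330/27) = 19993 + 2330/27 = 542141/27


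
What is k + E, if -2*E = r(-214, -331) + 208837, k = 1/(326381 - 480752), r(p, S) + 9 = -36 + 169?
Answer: -32257518533/308742 ≈ -1.0448e+5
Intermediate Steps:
r(p, S) = 124 (r(p, S) = -9 + (-36 + 169) = -9 + 133 = 124)
k = -1/154371 (k = 1/(-154371) = -1/154371 ≈ -6.4779e-6)
E = -208961/2 (E = -(124 + 208837)/2 = -1/2*208961 = -208961/2 ≈ -1.0448e+5)
k + E = -1/154371 - 208961/2 = -32257518533/308742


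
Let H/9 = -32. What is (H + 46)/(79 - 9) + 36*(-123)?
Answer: -155101/35 ≈ -4431.5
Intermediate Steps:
H = -288 (H = 9*(-32) = -288)
(H + 46)/(79 - 9) + 36*(-123) = (-288 + 46)/(79 - 9) + 36*(-123) = -242/70 - 4428 = -242*1/70 - 4428 = -121/35 - 4428 = -155101/35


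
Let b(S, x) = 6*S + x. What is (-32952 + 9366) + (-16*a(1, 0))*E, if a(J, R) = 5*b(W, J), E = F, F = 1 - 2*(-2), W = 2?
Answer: -28786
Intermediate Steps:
b(S, x) = x + 6*S
F = 5 (F = 1 + 4 = 5)
E = 5
a(J, R) = 60 + 5*J (a(J, R) = 5*(J + 6*2) = 5*(J + 12) = 5*(12 + J) = 60 + 5*J)
(-32952 + 9366) + (-16*a(1, 0))*E = (-32952 + 9366) - 16*(60 + 5*1)*5 = -23586 - 16*(60 + 5)*5 = -23586 - 16*65*5 = -23586 - 1040*5 = -23586 - 5200 = -28786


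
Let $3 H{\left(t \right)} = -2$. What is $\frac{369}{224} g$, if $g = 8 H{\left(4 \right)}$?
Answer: $- \frac{123}{14} \approx -8.7857$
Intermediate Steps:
$H{\left(t \right)} = - \frac{2}{3}$ ($H{\left(t \right)} = \frac{1}{3} \left(-2\right) = - \frac{2}{3}$)
$g = - \frac{16}{3}$ ($g = 8 \left(- \frac{2}{3}\right) = - \frac{16}{3} \approx -5.3333$)
$\frac{369}{224} g = \frac{369}{224} \left(- \frac{16}{3}\right) = - \frac{123}{14}$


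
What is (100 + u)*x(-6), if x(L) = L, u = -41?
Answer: -354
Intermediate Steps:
(100 + u)*x(-6) = (100 - 41)*(-6) = 59*(-6) = -354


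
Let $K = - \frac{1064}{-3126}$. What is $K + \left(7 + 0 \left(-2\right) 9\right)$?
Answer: $\frac{11473}{1563} \approx 7.3404$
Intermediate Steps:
$K = \frac{532}{1563}$ ($K = \left(-1064\right) \left(- \frac{1}{3126}\right) = \frac{532}{1563} \approx 0.34037$)
$K + \left(7 + 0 \left(-2\right) 9\right) = \frac{532}{1563} + \left(7 + 0 \left(-2\right) 9\right) = \frac{532}{1563} + \left(7 + 0 \cdot 9\right) = \frac{532}{1563} + \left(7 + 0\right) = \frac{532}{1563} + 7 = \frac{11473}{1563}$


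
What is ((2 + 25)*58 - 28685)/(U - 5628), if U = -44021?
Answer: 27119/49649 ≈ 0.54621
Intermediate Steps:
((2 + 25)*58 - 28685)/(U - 5628) = ((2 + 25)*58 - 28685)/(-44021 - 5628) = (27*58 - 28685)/(-49649) = (1566 - 28685)*(-1/49649) = -27119*(-1/49649) = 27119/49649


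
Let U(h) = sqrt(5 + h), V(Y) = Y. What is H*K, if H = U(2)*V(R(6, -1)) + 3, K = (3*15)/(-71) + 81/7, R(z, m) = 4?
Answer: 16308/497 + 21744*sqrt(7)/497 ≈ 148.57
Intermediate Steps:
K = 5436/497 (K = 45*(-1/71) + 81*(1/7) = -45/71 + 81/7 = 5436/497 ≈ 10.938)
H = 3 + 4*sqrt(7) (H = sqrt(5 + 2)*4 + 3 = sqrt(7)*4 + 3 = 4*sqrt(7) + 3 = 3 + 4*sqrt(7) ≈ 13.583)
H*K = (3 + 4*sqrt(7))*(5436/497) = 16308/497 + 21744*sqrt(7)/497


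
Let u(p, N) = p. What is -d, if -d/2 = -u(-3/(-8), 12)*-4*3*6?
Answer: 54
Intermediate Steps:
d = -54 (d = -(-2)*(-3/(-8))*(-4*3*6) = -(-2)*(-3*(-⅛))*(-12*6) = -(-2)*(3/8)*(-72) = -(-2)*(-27) = -2*27 = -54)
-d = -1*(-54) = 54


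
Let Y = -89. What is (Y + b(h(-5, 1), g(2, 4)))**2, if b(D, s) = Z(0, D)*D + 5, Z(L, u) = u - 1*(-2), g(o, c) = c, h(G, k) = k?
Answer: 6561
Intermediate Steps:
Z(L, u) = 2 + u (Z(L, u) = u + 2 = 2 + u)
b(D, s) = 5 + D*(2 + D) (b(D, s) = (2 + D)*D + 5 = D*(2 + D) + 5 = 5 + D*(2 + D))
(Y + b(h(-5, 1), g(2, 4)))**2 = (-89 + (5 + 1*(2 + 1)))**2 = (-89 + (5 + 1*3))**2 = (-89 + (5 + 3))**2 = (-89 + 8)**2 = (-81)**2 = 6561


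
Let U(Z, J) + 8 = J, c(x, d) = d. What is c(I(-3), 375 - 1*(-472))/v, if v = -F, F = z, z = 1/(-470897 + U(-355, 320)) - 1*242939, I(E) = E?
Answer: 398585495/114323449316 ≈ 0.0034865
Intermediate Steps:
U(Z, J) = -8 + J
z = -114323449316/470585 (z = 1/(-470897 + (-8 + 320)) - 1*242939 = 1/(-470897 + 312) - 242939 = 1/(-470585) - 242939 = -1/470585 - 242939 = -114323449316/470585 ≈ -2.4294e+5)
F = -114323449316/470585 ≈ -2.4294e+5
v = 114323449316/470585 (v = -1*(-114323449316/470585) = 114323449316/470585 ≈ 2.4294e+5)
c(I(-3), 375 - 1*(-472))/v = (375 - 1*(-472))/(114323449316/470585) = (375 + 472)*(470585/114323449316) = 847*(470585/114323449316) = 398585495/114323449316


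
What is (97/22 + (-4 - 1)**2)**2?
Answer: 418609/484 ≈ 864.89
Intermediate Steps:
(97/22 + (-4 - 1)**2)**2 = (97*(1/22) + (-5)**2)**2 = (97/22 + 25)**2 = (647/22)**2 = 418609/484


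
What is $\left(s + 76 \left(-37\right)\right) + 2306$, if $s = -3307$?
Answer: $-3813$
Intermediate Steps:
$\left(s + 76 \left(-37\right)\right) + 2306 = \left(-3307 + 76 \left(-37\right)\right) + 2306 = \left(-3307 - 2812\right) + 2306 = -6119 + 2306 = -3813$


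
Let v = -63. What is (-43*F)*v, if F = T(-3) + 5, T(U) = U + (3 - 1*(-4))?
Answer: 24381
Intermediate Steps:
T(U) = 7 + U (T(U) = U + (3 + 4) = U + 7 = 7 + U)
F = 9 (F = (7 - 3) + 5 = 4 + 5 = 9)
(-43*F)*v = -387*(-63) = 24381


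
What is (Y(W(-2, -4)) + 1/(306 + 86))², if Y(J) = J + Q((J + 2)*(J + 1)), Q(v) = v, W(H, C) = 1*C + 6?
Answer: 30129121/153664 ≈ 196.07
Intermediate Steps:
W(H, C) = 6 + C (W(H, C) = C + 6 = 6 + C)
Y(J) = J + (1 + J)*(2 + J) (Y(J) = J + (J + 2)*(J + 1) = J + (2 + J)*(1 + J) = J + (1 + J)*(2 + J))
(Y(W(-2, -4)) + 1/(306 + 86))² = ((2 + (6 - 4)² + 4*(6 - 4)) + 1/(306 + 86))² = ((2 + 2² + 4*2) + 1/392)² = ((2 + 4 + 8) + 1/392)² = (14 + 1/392)² = (5489/392)² = 30129121/153664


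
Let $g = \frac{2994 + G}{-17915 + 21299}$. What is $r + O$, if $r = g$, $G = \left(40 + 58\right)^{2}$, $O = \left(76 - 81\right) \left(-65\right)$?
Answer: $\frac{556199}{1692} \approx 328.72$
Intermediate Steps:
$O = 325$ ($O = \left(-5\right) \left(-65\right) = 325$)
$G = 9604$ ($G = 98^{2} = 9604$)
$g = \frac{6299}{1692}$ ($g = \frac{2994 + 9604}{-17915 + 21299} = \frac{12598}{3384} = 12598 \cdot \frac{1}{3384} = \frac{6299}{1692} \approx 3.7228$)
$r = \frac{6299}{1692} \approx 3.7228$
$r + O = \frac{6299}{1692} + 325 = \frac{556199}{1692}$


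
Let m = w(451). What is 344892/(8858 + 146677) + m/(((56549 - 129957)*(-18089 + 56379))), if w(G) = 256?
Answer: 504906117194/227696137235 ≈ 2.2175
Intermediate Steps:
m = 256
344892/(8858 + 146677) + m/(((56549 - 129957)*(-18089 + 56379))) = 344892/(8858 + 146677) + 256/(((56549 - 129957)*(-18089 + 56379))) = 344892/155535 + 256/((-73408*38290)) = 344892*(1/155535) + 256/(-2810792320) = 114964/51845 + 256*(-1/2810792320) = 114964/51845 - 2/21959315 = 504906117194/227696137235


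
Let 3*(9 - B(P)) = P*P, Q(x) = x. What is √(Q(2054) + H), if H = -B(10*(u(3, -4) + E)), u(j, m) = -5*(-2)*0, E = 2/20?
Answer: 2*√4602/3 ≈ 45.225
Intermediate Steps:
E = ⅒ (E = 2*(1/20) = ⅒ ≈ 0.10000)
u(j, m) = 0 (u(j, m) = 10*0 = 0)
B(P) = 9 - P²/3 (B(P) = 9 - P*P/3 = 9 - P²/3)
H = -26/3 (H = -(9 - 100*(0 + ⅒)²/3) = -(9 - 1²/3) = -(9 - ⅓*1²) = -(9 - ⅓*1) = -(9 - ⅓) = -1*26/3 = -26/3 ≈ -8.6667)
√(Q(2054) + H) = √(2054 - 26/3) = √(6136/3) = 2*√4602/3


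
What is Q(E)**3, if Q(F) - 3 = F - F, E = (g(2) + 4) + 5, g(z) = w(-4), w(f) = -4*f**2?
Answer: 27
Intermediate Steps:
g(z) = -64 (g(z) = -4*(-4)**2 = -4*16 = -64)
E = -55 (E = (-64 + 4) + 5 = -60 + 5 = -55)
Q(F) = 3 (Q(F) = 3 + (F - F) = 3 + 0 = 3)
Q(E)**3 = 3**3 = 27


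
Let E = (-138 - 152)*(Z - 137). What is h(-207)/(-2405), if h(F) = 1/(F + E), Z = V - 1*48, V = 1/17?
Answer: -17/2184319605 ≈ -7.7827e-9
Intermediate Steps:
V = 1/17 ≈ 0.058824
Z = -815/17 (Z = 1/17 - 1*48 = 1/17 - 48 = -815/17 ≈ -47.941)
E = 911760/17 (E = (-138 - 152)*(-815/17 - 137) = -290*(-3144/17) = 911760/17 ≈ 53633.)
h(F) = 1/(911760/17 + F) (h(F) = 1/(F + 911760/17) = 1/(911760/17 + F))
h(-207)/(-2405) = (17/(911760 + 17*(-207)))/(-2405) = (17/(911760 - 3519))*(-1/2405) = (17/908241)*(-1/2405) = -17/2184319605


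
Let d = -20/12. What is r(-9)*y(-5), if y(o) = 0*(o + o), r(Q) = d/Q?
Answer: 0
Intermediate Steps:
d = -5/3 (d = -20*1/12 = -5/3 ≈ -1.6667)
r(Q) = -5/(3*Q)
y(o) = 0 (y(o) = 0*(2*o) = 0)
r(-9)*y(-5) = -5/3/(-9)*0 = -5/3*(-⅑)*0 = (5/27)*0 = 0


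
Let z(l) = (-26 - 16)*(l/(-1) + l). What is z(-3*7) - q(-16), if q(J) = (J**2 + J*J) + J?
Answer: -496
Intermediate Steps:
z(l) = 0 (z(l) = -42*(l*(-1) + l) = -42*(-l + l) = -42*0 = 0)
q(J) = J + 2*J**2 (q(J) = (J**2 + J**2) + J = 2*J**2 + J = J + 2*J**2)
z(-3*7) - q(-16) = 0 - (-16)*(1 + 2*(-16)) = 0 - (-16)*(1 - 32) = 0 - (-16)*(-31) = 0 - 1*496 = 0 - 496 = -496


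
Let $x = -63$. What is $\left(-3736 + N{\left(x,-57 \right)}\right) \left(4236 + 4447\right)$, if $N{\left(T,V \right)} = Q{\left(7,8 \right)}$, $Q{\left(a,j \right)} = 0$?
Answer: $-32439688$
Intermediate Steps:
$N{\left(T,V \right)} = 0$
$\left(-3736 + N{\left(x,-57 \right)}\right) \left(4236 + 4447\right) = \left(-3736 + 0\right) \left(4236 + 4447\right) = \left(-3736\right) 8683 = -32439688$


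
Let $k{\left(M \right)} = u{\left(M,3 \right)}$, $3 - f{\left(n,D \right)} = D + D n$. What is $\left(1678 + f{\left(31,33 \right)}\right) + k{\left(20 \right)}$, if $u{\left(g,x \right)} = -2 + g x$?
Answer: $683$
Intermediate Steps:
$f{\left(n,D \right)} = 3 - D - D n$ ($f{\left(n,D \right)} = 3 - \left(D + D n\right) = 3 - D - D n$)
$k{\left(M \right)} = -2 + 3 M$ ($k{\left(M \right)} = -2 + M 3 = -2 + 3 M$)
$\left(1678 + f{\left(31,33 \right)}\right) + k{\left(20 \right)} = \left(1678 - \left(30 + 1023\right)\right) + \left(-2 + 3 \cdot 20\right) = \left(1678 - 1053\right) + \left(-2 + 60\right) = \left(1678 - 1053\right) + 58 = 625 + 58 = 683$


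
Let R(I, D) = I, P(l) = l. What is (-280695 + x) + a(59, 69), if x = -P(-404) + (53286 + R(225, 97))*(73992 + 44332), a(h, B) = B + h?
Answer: 6331355401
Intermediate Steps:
x = 6331635968 (x = -1*(-404) + (53286 + 225)*(73992 + 44332) = 404 + 53511*118324 = 404 + 6331635564 = 6331635968)
(-280695 + x) + a(59, 69) = (-280695 + 6331635968) + (69 + 59) = 6331355273 + 128 = 6331355401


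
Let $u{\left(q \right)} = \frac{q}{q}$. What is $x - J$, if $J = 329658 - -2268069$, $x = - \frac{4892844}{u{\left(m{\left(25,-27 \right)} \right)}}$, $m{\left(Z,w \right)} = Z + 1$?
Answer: $-7490571$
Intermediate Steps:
$m{\left(Z,w \right)} = 1 + Z$
$u{\left(q \right)} = 1$
$x = -4892844$ ($x = - \frac{4892844}{1} = \left(-4892844\right) 1 = -4892844$)
$J = 2597727$ ($J = 329658 + 2268069 = 2597727$)
$x - J = -4892844 - 2597727 = -7490571$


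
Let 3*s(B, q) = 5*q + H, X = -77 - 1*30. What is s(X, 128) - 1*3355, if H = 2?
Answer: -3141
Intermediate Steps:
X = -107 (X = -77 - 30 = -107)
s(B, q) = ⅔ + 5*q/3 (s(B, q) = (5*q + 2)/3 = (2 + 5*q)/3 = ⅔ + 5*q/3)
s(X, 128) - 1*3355 = (⅔ + (5/3)*128) - 1*3355 = (⅔ + 640/3) - 3355 = 214 - 3355 = -3141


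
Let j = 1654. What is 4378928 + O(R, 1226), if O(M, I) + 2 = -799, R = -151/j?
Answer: 4378127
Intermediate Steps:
R = -151/1654 ≈ -0.091294
O(M, I) = -801 (O(M, I) = -2 - 799 = -801)
4378928 + O(R, 1226) = 4378928 - 801 = 4378127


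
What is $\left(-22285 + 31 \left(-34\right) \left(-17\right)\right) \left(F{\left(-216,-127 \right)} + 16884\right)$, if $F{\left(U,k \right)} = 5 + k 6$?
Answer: $-70426609$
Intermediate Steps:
$F{\left(U,k \right)} = 5 + 6 k$
$\left(-22285 + 31 \left(-34\right) \left(-17\right)\right) \left(F{\left(-216,-127 \right)} + 16884\right) = \left(-22285 + 31 \left(-34\right) \left(-17\right)\right) \left(\left(5 + 6 \left(-127\right)\right) + 16884\right) = \left(-22285 - -17918\right) \left(\left(5 - 762\right) + 16884\right) = \left(-22285 + 17918\right) \left(-757 + 16884\right) = \left(-4367\right) 16127 = -70426609$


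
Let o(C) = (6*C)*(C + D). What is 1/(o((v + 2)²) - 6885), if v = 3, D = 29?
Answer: 1/1215 ≈ 0.00082305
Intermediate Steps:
o(C) = 6*C*(29 + C) (o(C) = (6*C)*(C + 29) = (6*C)*(29 + C) = 6*C*(29 + C))
1/(o((v + 2)²) - 6885) = 1/(6*(3 + 2)²*(29 + (3 + 2)²) - 6885) = 1/(6*5²*(29 + 5²) - 6885) = 1/(6*25*(29 + 25) - 6885) = 1/(6*25*54 - 6885) = 1/(8100 - 6885) = 1/1215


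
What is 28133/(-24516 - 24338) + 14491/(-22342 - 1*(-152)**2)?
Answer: -496618908/555054721 ≈ -0.89472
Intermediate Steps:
28133/(-24516 - 24338) + 14491/(-22342 - 1*(-152)**2) = 28133/(-48854) + 14491/(-22342 - 1*23104) = 28133*(-1/48854) + 14491/(-22342 - 23104) = -28133/48854 + 14491/(-45446) = -28133/48854 + 14491*(-1/45446) = -28133/48854 - 14491/45446 = -496618908/555054721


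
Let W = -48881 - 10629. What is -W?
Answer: 59510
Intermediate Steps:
W = -59510
-W = -1*(-59510) = 59510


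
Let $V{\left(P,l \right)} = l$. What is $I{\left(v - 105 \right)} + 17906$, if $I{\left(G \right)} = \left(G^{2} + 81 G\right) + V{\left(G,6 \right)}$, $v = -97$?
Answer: $42354$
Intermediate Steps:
$I{\left(G \right)} = 6 + G^{2} + 81 G$ ($I{\left(G \right)} = \left(G^{2} + 81 G\right) + 6 = 6 + G^{2} + 81 G$)
$I{\left(v - 105 \right)} + 17906 = \left(6 + \left(-97 - 105\right)^{2} + 81 \left(-97 - 105\right)\right) + 17906 = \left(6 + \left(-202\right)^{2} + 81 \left(-202\right)\right) + 17906 = \left(6 + 40804 - 16362\right) + 17906 = 24448 + 17906 = 42354$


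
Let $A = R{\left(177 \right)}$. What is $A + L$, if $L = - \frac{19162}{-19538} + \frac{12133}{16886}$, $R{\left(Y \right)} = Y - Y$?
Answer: $\frac{280312043}{164959334} \approx 1.6993$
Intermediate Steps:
$R{\left(Y \right)} = 0$
$L = \frac{280312043}{164959334}$ ($L = \left(-19162\right) \left(- \frac{1}{19538}\right) + 12133 \cdot \frac{1}{16886} = \frac{9581}{9769} + \frac{12133}{16886} = \frac{280312043}{164959334} \approx 1.6993$)
$A = 0$
$A + L = 0 + \frac{280312043}{164959334} = \frac{280312043}{164959334}$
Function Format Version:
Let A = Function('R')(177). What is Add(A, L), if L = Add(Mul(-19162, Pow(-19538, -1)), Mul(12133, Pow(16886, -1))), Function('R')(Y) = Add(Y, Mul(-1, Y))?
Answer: Rational(280312043, 164959334) ≈ 1.6993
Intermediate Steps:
Function('R')(Y) = 0
L = Rational(280312043, 164959334) (L = Add(Mul(-19162, Rational(-1, 19538)), Mul(12133, Rational(1, 16886))) = Add(Rational(9581, 9769), Rational(12133, 16886)) = Rational(280312043, 164959334) ≈ 1.6993)
A = 0
Add(A, L) = Add(0, Rational(280312043, 164959334)) = Rational(280312043, 164959334)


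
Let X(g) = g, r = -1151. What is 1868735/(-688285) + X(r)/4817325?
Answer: -1800619209982/663138507525 ≈ -2.7153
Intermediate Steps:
1868735/(-688285) + X(r)/4817325 = 1868735/(-688285) - 1151/4817325 = 1868735*(-1/688285) - 1151*1/4817325 = -373747/137657 - 1151/4817325 = -1800619209982/663138507525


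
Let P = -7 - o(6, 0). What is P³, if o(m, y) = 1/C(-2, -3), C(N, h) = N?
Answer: -2197/8 ≈ -274.63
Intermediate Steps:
o(m, y) = -½ (o(m, y) = 1/(-2) = -½)
P = -13/2 (P = -7 - 1*(-½) = -7 + ½ = -13/2 ≈ -6.5000)
P³ = (-13/2)³ = -2197/8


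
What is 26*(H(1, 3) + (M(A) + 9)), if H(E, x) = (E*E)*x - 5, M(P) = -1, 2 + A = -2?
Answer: 156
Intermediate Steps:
A = -4 (A = -2 - 2 = -4)
H(E, x) = -5 + x*E² (H(E, x) = E²*x - 5 = x*E² - 5 = -5 + x*E²)
26*(H(1, 3) + (M(A) + 9)) = 26*((-5 + 3*1²) + (-1 + 9)) = 26*((-5 + 3*1) + 8) = 26*((-5 + 3) + 8) = 26*(-2 + 8) = 26*6 = 156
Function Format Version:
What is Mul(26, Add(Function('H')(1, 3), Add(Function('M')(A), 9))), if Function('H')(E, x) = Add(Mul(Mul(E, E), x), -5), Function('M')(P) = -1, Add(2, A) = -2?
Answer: 156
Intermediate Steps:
A = -4 (A = Add(-2, -2) = -4)
Function('H')(E, x) = Add(-5, Mul(x, Pow(E, 2))) (Function('H')(E, x) = Add(Mul(Pow(E, 2), x), -5) = Add(Mul(x, Pow(E, 2)), -5) = Add(-5, Mul(x, Pow(E, 2))))
Mul(26, Add(Function('H')(1, 3), Add(Function('M')(A), 9))) = Mul(26, Add(Add(-5, Mul(3, Pow(1, 2))), Add(-1, 9))) = Mul(26, Add(Add(-5, Mul(3, 1)), 8)) = Mul(26, Add(Add(-5, 3), 8)) = Mul(26, Add(-2, 8)) = Mul(26, 6) = 156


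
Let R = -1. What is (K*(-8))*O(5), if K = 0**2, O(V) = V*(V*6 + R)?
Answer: 0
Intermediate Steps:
O(V) = V*(-1 + 6*V) (O(V) = V*(V*6 - 1) = V*(6*V - 1) = V*(-1 + 6*V))
K = 0
(K*(-8))*O(5) = (0*(-8))*(5*(-1 + 6*5)) = 0*(5*(-1 + 30)) = 0*(5*29) = 0*145 = 0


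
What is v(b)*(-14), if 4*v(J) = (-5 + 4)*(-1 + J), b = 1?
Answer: 0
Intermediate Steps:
v(J) = ¼ - J/4 (v(J) = ((-5 + 4)*(-1 + J))/4 = (-(-1 + J))/4 = (1 - J)/4 = ¼ - J/4)
v(b)*(-14) = (¼ - ¼*1)*(-14) = (¼ - ¼)*(-14) = 0*(-14) = 0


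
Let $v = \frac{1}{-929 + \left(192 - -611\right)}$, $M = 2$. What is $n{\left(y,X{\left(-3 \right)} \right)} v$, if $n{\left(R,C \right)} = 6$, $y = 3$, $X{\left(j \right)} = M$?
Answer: $- \frac{1}{21} \approx -0.047619$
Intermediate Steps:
$X{\left(j \right)} = 2$
$v = - \frac{1}{126}$ ($v = \frac{1}{-929 + \left(192 + 611\right)} = \frac{1}{-929 + 803} = \frac{1}{-126} = - \frac{1}{126} \approx -0.0079365$)
$n{\left(y,X{\left(-3 \right)} \right)} v = 6 \left(- \frac{1}{126}\right) = - \frac{1}{21}$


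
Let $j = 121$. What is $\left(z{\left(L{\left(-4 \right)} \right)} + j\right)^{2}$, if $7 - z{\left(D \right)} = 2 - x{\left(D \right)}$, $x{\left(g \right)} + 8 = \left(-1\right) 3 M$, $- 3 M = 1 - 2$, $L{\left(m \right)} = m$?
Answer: $13689$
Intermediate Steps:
$M = \frac{1}{3}$ ($M = - \frac{1 - 2}{3} = \left(- \frac{1}{3}\right) \left(-1\right) = \frac{1}{3} \approx 0.33333$)
$x{\left(g \right)} = -9$ ($x{\left(g \right)} = -8 + \left(-1\right) 3 \cdot \frac{1}{3} = -8 - 1 = -9$)
$z{\left(D \right)} = -4$ ($z{\left(D \right)} = 7 - \left(2 - -9\right) = 7 - \left(2 + 9\right) = 7 - 11 = -4$)
$\left(z{\left(L{\left(-4 \right)} \right)} + j\right)^{2} = \left(-4 + 121\right)^{2} = 117^{2} = 13689$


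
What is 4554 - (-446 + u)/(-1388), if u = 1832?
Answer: 3161169/694 ≈ 4555.0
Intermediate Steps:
4554 - (-446 + u)/(-1388) = 4554 - (-446 + 1832)/(-1388) = 4554 - 1386*(-1)/1388 = 4554 - 1*(-693/694) = 4554 + 693/694 = 3161169/694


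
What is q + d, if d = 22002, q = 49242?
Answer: 71244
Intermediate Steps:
q + d = 49242 + 22002 = 71244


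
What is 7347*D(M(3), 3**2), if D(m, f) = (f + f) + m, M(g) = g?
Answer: 154287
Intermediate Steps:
D(m, f) = m + 2*f (D(m, f) = 2*f + m = m + 2*f)
7347*D(M(3), 3**2) = 7347*(3 + 2*3**2) = 7347*(3 + 2*9) = 7347*(3 + 18) = 7347*21 = 154287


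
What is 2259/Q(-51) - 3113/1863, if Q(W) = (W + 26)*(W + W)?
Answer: -1243211/1583550 ≈ -0.78508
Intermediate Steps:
Q(W) = 2*W*(26 + W) (Q(W) = (26 + W)*(2*W) = 2*W*(26 + W))
2259/Q(-51) - 3113/1863 = 2259/((2*(-51)*(26 - 51))) - 3113/1863 = 2259/((2*(-51)*(-25))) - 3113*1/1863 = 2259/2550 - 3113/1863 = 2259*(1/2550) - 3113/1863 = 753/850 - 3113/1863 = -1243211/1583550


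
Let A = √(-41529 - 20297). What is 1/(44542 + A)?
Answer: 22271/992025795 - I*√61826/1984051590 ≈ 2.245e-5 - 1.2532e-7*I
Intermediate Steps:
A = I*√61826 (A = √(-61826) = I*√61826 ≈ 248.65*I)
1/(44542 + A) = 1/(44542 + I*√61826)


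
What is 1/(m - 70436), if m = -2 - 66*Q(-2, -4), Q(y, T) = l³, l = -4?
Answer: -1/66214 ≈ -1.5103e-5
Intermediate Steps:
Q(y, T) = -64 (Q(y, T) = (-4)³ = -64)
m = 4222 (m = -2 - 66*(-64) = -2 + 4224 = 4222)
1/(m - 70436) = 1/(4222 - 70436) = 1/(-66214) = -1/66214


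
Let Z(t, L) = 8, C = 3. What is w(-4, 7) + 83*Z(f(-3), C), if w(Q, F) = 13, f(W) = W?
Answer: 677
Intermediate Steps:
w(-4, 7) + 83*Z(f(-3), C) = 13 + 83*8 = 13 + 664 = 677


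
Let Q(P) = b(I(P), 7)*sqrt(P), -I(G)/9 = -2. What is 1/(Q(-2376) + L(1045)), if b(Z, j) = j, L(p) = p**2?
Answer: 99275/108410792459 - 42*I*sqrt(66)/1192518717049 ≈ 9.1573e-7 - 2.8613e-10*I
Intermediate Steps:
I(G) = 18 (I(G) = -9*(-2) = 18)
Q(P) = 7*sqrt(P)
1/(Q(-2376) + L(1045)) = 1/(7*sqrt(-2376) + 1045**2) = 1/(7*(6*I*sqrt(66)) + 1092025) = 1/(42*I*sqrt(66) + 1092025) = 1/(1092025 + 42*I*sqrt(66))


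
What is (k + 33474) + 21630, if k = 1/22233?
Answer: 1225127233/22233 ≈ 55104.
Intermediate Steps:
k = 1/22233 ≈ 4.4978e-5
(k + 33474) + 21630 = (1/22233 + 33474) + 21630 = 744227443/22233 + 21630 = 1225127233/22233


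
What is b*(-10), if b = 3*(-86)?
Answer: 2580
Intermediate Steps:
b = -258
b*(-10) = -258*(-10) = 2580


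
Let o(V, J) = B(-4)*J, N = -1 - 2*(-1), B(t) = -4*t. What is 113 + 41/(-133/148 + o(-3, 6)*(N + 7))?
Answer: 12835071/113531 ≈ 113.05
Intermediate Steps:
N = 1 (N = -1 + 2 = 1)
o(V, J) = 16*J (o(V, J) = (-4*(-4))*J = 16*J)
113 + 41/(-133/148 + o(-3, 6)*(N + 7)) = 113 + 41/(-133/148 + (16*6)*(1 + 7)) = 113 + 41/(-133*1/148 + 96*8) = 113 + 41/(-133/148 + 768) = 113 + 41/(113531/148) = 113 + (148/113531)*41 = 113 + 6068/113531 = 12835071/113531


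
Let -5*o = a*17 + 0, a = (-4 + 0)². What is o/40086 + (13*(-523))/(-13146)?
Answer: 13324979/25831890 ≈ 0.51583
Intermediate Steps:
a = 16 (a = (-4)² = 16)
o = -272/5 (o = -(16*17 + 0)/5 = -(272 + 0)/5 = -⅕*272 = -272/5 ≈ -54.400)
o/40086 + (13*(-523))/(-13146) = -272/5/40086 + (13*(-523))/(-13146) = -272/5*1/40086 - 6799*(-1/13146) = -8/5895 + 6799/13146 = 13324979/25831890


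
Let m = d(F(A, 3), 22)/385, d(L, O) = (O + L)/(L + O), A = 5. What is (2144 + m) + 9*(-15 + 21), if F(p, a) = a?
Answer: 846231/385 ≈ 2198.0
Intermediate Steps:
d(L, O) = 1 (d(L, O) = (L + O)/(L + O) = 1)
m = 1/385 ≈ 0.0025974
(2144 + m) + 9*(-15 + 21) = (2144 + 1/385) + 9*(-15 + 21) = 825441/385 + 9*6 = 825441/385 + 54 = 846231/385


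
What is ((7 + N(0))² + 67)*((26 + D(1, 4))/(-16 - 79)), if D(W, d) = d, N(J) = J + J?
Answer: -696/19 ≈ -36.632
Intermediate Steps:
N(J) = 2*J
((7 + N(0))² + 67)*((26 + D(1, 4))/(-16 - 79)) = ((7 + 2*0)² + 67)*((26 + 4)/(-16 - 79)) = ((7 + 0)² + 67)*(30/(-95)) = (7² + 67)*(30*(-1/95)) = (49 + 67)*(-6/19) = 116*(-6/19) = -696/19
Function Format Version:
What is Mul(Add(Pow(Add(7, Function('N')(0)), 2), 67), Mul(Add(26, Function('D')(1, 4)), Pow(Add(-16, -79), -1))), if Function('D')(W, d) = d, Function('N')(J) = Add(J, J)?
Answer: Rational(-696, 19) ≈ -36.632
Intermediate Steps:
Function('N')(J) = Mul(2, J)
Mul(Add(Pow(Add(7, Function('N')(0)), 2), 67), Mul(Add(26, Function('D')(1, 4)), Pow(Add(-16, -79), -1))) = Mul(Add(Pow(Add(7, Mul(2, 0)), 2), 67), Mul(Add(26, 4), Pow(Add(-16, -79), -1))) = Mul(Add(Pow(Add(7, 0), 2), 67), Mul(30, Pow(-95, -1))) = Mul(Add(Pow(7, 2), 67), Mul(30, Rational(-1, 95))) = Mul(Add(49, 67), Rational(-6, 19)) = Mul(116, Rational(-6, 19)) = Rational(-696, 19)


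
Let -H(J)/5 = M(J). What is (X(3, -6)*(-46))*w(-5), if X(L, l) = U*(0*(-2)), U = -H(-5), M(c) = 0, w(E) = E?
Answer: 0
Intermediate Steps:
H(J) = 0 (H(J) = -5*0 = 0)
U = 0 (U = -1*0 = 0)
X(L, l) = 0 (X(L, l) = 0*(0*(-2)) = 0*0 = 0)
(X(3, -6)*(-46))*w(-5) = (0*(-46))*(-5) = 0*(-5) = 0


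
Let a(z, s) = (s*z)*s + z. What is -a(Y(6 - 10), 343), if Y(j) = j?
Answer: 470600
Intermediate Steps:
a(z, s) = z + z*s² (a(z, s) = z*s² + z = z + z*s²)
-a(Y(6 - 10), 343) = -(6 - 10)*(1 + 343²) = -(-4)*(1 + 117649) = -(-4)*117650 = -1*(-470600) = 470600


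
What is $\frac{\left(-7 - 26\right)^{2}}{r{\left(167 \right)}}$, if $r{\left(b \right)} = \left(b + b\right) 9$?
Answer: $\frac{121}{334} \approx 0.36228$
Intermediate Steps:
$r{\left(b \right)} = 18 b$ ($r{\left(b \right)} = 2 b 9 = 18 b$)
$\frac{\left(-7 - 26\right)^{2}}{r{\left(167 \right)}} = \frac{\left(-7 - 26\right)^{2}}{18 \cdot 167} = \frac{\left(-33\right)^{2}}{3006} = 1089 \cdot \frac{1}{3006} = \frac{121}{334}$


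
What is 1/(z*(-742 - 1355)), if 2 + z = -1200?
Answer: 1/2520594 ≈ 3.9673e-7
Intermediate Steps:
z = -1202 (z = -2 - 1200 = -1202)
1/(z*(-742 - 1355)) = 1/(-1202*(-742 - 1355)) = 1/(-1202*(-2097)) = 1/2520594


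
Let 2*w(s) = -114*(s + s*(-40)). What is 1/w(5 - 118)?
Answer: -1/251199 ≈ -3.9809e-6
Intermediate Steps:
w(s) = 2223*s (w(s) = (-114*(s + s*(-40)))/2 = (-114*(s - 40*s))/2 = (-(-4446)*s)/2 = (4446*s)/2 = 2223*s)
1/w(5 - 118) = 1/(2223*(5 - 118)) = 1/(2223*(-113)) = 1/(-251199) = -1/251199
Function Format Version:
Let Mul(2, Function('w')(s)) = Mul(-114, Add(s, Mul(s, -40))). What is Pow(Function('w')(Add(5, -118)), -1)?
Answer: Rational(-1, 251199) ≈ -3.9809e-6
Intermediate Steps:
Function('w')(s) = Mul(2223, s) (Function('w')(s) = Mul(Rational(1, 2), Mul(-114, Add(s, Mul(s, -40)))) = Mul(Rational(1, 2), Mul(-114, Add(s, Mul(-40, s)))) = Mul(Rational(1, 2), Mul(-114, Mul(-39, s))) = Mul(Rational(1, 2), Mul(4446, s)) = Mul(2223, s))
Pow(Function('w')(Add(5, -118)), -1) = Pow(Mul(2223, Add(5, -118)), -1) = Pow(Mul(2223, -113), -1) = Pow(-251199, -1) = Rational(-1, 251199)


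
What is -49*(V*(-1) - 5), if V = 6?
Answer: 539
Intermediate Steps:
-49*(V*(-1) - 5) = -49*(6*(-1) - 5) = -49*(-6 - 5) = -49*(-11) = 539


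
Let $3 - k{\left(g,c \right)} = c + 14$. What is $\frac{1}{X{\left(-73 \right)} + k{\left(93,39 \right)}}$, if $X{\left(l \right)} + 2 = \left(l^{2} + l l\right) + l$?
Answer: $\frac{1}{10533} \approx 9.494 \cdot 10^{-5}$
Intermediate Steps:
$k{\left(g,c \right)} = -11 - c$ ($k{\left(g,c \right)} = 3 - \left(c + 14\right) = 3 - \left(14 + c\right) = -11 - c$)
$X{\left(l \right)} = -2 + l + 2 l^{2}$ ($X{\left(l \right)} = -2 + \left(\left(l^{2} + l l\right) + l\right) = -2 + \left(\left(l^{2} + l^{2}\right) + l\right) = -2 + \left(2 l^{2} + l\right) = -2 + \left(l + 2 l^{2}\right) = -2 + l + 2 l^{2}$)
$\frac{1}{X{\left(-73 \right)} + k{\left(93,39 \right)}} = \frac{1}{\left(-2 - 73 + 2 \left(-73\right)^{2}\right) - 50} = \frac{1}{\left(-2 - 73 + 2 \cdot 5329\right) - 50} = \frac{1}{\left(-2 - 73 + 10658\right) - 50} = \frac{1}{10583 - 50} = \frac{1}{10533}$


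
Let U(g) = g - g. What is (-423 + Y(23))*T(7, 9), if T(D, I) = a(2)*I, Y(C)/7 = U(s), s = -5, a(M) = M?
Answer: -7614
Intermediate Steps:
U(g) = 0
Y(C) = 0 (Y(C) = 7*0 = 0)
T(D, I) = 2*I
(-423 + Y(23))*T(7, 9) = (-423 + 0)*(2*9) = -423*18 = -7614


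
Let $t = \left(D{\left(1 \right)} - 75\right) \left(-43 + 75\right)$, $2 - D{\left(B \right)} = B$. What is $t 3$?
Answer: $-7104$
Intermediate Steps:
$D{\left(B \right)} = 2 - B$
$t = -2368$ ($t = \left(\left(2 - 1\right) - 75\right) \left(-43 + 75\right) = \left(\left(2 - 1\right) - 75\right) 32 = \left(1 - 75\right) 32 = \left(-74\right) 32 = -2368$)
$t 3 = \left(-2368\right) 3 = -7104$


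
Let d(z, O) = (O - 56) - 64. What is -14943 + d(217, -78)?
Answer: -15141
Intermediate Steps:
d(z, O) = -120 + O (d(z, O) = (-56 + O) - 64 = -120 + O)
-14943 + d(217, -78) = -14943 + (-120 - 78) = -14943 - 198 = -15141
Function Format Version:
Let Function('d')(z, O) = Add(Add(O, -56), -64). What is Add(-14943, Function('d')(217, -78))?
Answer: -15141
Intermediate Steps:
Function('d')(z, O) = Add(-120, O) (Function('d')(z, O) = Add(Add(-56, O), -64) = Add(-120, O))
Add(-14943, Function('d')(217, -78)) = Add(-14943, Add(-120, -78)) = Add(-14943, -198) = -15141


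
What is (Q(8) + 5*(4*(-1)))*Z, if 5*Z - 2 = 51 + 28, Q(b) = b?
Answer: -972/5 ≈ -194.40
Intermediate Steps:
Z = 81/5 (Z = ⅖ + (51 + 28)/5 = ⅖ + (⅕)*79 = ⅖ + 79/5 = 81/5 ≈ 16.200)
(Q(8) + 5*(4*(-1)))*Z = (8 + 5*(4*(-1)))*(81/5) = (8 + 5*(-4))*(81/5) = (8 - 20)*(81/5) = -12*81/5 = -972/5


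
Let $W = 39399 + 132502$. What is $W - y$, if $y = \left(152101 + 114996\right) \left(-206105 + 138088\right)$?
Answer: $18167308550$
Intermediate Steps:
$W = 171901$
$y = -18167136649$ ($y = 267097 \left(-68017\right) = -18167136649$)
$W - y = 171901 - -18167136649 = 171901 + 18167136649 = 18167308550$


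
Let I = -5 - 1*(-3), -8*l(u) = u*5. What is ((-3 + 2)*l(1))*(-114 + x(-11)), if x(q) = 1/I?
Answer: -1145/16 ≈ -71.563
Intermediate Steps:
l(u) = -5*u/8 (l(u) = -u*5/8 = -5*u/8)
I = -2 (I = -5 + 3 = -2)
x(q) = -1/2 (x(q) = 1/(-2) = -1/2)
((-3 + 2)*l(1))*(-114 + x(-11)) = ((-3 + 2)*(-5/8*1))*(-114 - 1/2) = -1*(-5/8)*(-229/2) = (5/8)*(-229/2) = -1145/16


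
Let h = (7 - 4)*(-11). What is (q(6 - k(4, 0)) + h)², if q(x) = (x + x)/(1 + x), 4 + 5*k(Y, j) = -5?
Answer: 471969/484 ≈ 975.14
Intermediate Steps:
k(Y, j) = -9/5 (k(Y, j) = -⅘ + (⅕)*(-5) = -⅘ - 1 = -9/5)
q(x) = 2*x/(1 + x) (q(x) = (2*x)/(1 + x) = 2*x/(1 + x))
h = -33 (h = 3*(-11) = -33)
(q(6 - k(4, 0)) + h)² = (2*(6 - 1*(-9/5))/(1 + (6 - 1*(-9/5))) - 33)² = (2*(6 + 9/5)/(1 + (6 + 9/5)) - 33)² = (2*(39/5)/(1 + 39/5) - 33)² = (2*(39/5)/(44/5) - 33)² = (2*(39/5)*(5/44) - 33)² = (39/22 - 33)² = (-687/22)² = 471969/484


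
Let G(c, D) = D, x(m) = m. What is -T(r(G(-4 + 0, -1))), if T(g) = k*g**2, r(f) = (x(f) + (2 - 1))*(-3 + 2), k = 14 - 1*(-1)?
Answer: 0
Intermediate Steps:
k = 15 (k = 14 + 1 = 15)
r(f) = -1 - f (r(f) = (f + (2 - 1))*(-3 + 2) = (f + 1)*(-1) = (1 + f)*(-1) = -1 - f)
T(g) = 15*g**2
-T(r(G(-4 + 0, -1))) = -15*(-1 - 1*(-1))**2 = -15*(-1 + 1)**2 = -15*0**2 = -15*0 = -1*0 = 0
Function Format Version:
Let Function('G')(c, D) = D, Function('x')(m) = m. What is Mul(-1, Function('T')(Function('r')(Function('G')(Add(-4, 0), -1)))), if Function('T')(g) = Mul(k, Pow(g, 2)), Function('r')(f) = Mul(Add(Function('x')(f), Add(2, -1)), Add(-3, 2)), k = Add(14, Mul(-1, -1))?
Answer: 0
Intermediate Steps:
k = 15 (k = Add(14, 1) = 15)
Function('r')(f) = Add(-1, Mul(-1, f)) (Function('r')(f) = Mul(Add(f, Add(2, -1)), Add(-3, 2)) = Mul(Add(f, 1), -1) = Mul(Add(1, f), -1) = Add(-1, Mul(-1, f)))
Function('T')(g) = Mul(15, Pow(g, 2))
Mul(-1, Function('T')(Function('r')(Function('G')(Add(-4, 0), -1)))) = Mul(-1, Mul(15, Pow(Add(-1, Mul(-1, -1)), 2))) = Mul(-1, Mul(15, Pow(Add(-1, 1), 2))) = Mul(-1, Mul(15, Pow(0, 2))) = Mul(-1, Mul(15, 0)) = Mul(-1, 0) = 0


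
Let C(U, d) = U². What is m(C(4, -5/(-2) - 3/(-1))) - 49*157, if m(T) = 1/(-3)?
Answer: -23080/3 ≈ -7693.3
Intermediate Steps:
m(T) = -⅓
m(C(4, -5/(-2) - 3/(-1))) - 49*157 = -⅓ - 49*157 = -⅓ - 7693 = -23080/3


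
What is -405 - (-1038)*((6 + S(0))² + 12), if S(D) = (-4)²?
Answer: 514443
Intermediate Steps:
S(D) = 16
-405 - (-1038)*((6 + S(0))² + 12) = -405 - (-1038)*((6 + 16)² + 12) = -405 - (-1038)*(22² + 12) = -405 - (-1038)*(484 + 12) = -405 - (-1038)*496 = -405 - 346*(-1488) = -405 + 514848 = 514443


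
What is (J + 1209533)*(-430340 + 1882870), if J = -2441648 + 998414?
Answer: -339457713530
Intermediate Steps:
J = -1443234
(J + 1209533)*(-430340 + 1882870) = (-1443234 + 1209533)*(-430340 + 1882870) = -233701*1452530 = -339457713530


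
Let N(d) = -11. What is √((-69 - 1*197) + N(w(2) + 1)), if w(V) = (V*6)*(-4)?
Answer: I*√277 ≈ 16.643*I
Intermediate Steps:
w(V) = -24*V (w(V) = (6*V)*(-4) = -24*V)
√((-69 - 1*197) + N(w(2) + 1)) = √((-69 - 1*197) - 11) = √((-69 - 197) - 11) = √(-266 - 11) = √(-277) = I*√277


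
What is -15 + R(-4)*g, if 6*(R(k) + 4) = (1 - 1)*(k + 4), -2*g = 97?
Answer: 179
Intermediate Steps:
g = -97/2 (g = -½*97 = -97/2 ≈ -48.500)
R(k) = -4 (R(k) = -4 + ((1 - 1)*(k + 4))/6 = -4 + (0*(4 + k))/6 = -4 + (⅙)*0 = -4 + 0 = -4)
-15 + R(-4)*g = -15 - 4*(-97/2) = -15 + 194 = 179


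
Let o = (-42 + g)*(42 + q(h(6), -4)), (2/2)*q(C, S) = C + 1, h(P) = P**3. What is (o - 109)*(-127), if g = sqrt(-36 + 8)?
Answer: 1395349 - 65786*I*sqrt(7) ≈ 1.3953e+6 - 1.7405e+5*I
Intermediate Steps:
q(C, S) = 1 + C (q(C, S) = C + 1 = 1 + C)
g = 2*I*sqrt(7) (g = sqrt(-28) = 2*I*sqrt(7) ≈ 5.2915*I)
o = -10878 + 518*I*sqrt(7) (o = (-42 + 2*I*sqrt(7))*(42 + (1 + 6**3)) = (-42 + 2*I*sqrt(7))*(42 + (1 + 216)) = (-42 + 2*I*sqrt(7))*(42 + 217) = (-42 + 2*I*sqrt(7))*259 = -10878 + 518*I*sqrt(7) ≈ -10878.0 + 1370.5*I)
(o - 109)*(-127) = ((-10878 + 518*I*sqrt(7)) - 109)*(-127) = (-10987 + 518*I*sqrt(7))*(-127) = 1395349 - 65786*I*sqrt(7)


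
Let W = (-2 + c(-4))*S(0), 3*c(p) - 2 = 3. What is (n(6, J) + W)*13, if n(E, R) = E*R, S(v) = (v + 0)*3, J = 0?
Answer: 0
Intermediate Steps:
S(v) = 3*v (S(v) = v*3 = 3*v)
c(p) = 5/3 (c(p) = 2/3 + (1/3)*3 = 2/3 + 1 = 5/3)
W = 0 (W = (-2 + 5/3)*(3*0) = -1/3*0 = 0)
(n(6, J) + W)*13 = (6*0 + 0)*13 = (0 + 0)*13 = 0*13 = 0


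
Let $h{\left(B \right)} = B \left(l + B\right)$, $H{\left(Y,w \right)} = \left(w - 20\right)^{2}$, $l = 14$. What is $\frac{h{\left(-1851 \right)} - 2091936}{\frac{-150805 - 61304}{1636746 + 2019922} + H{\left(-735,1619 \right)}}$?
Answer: $\frac{1594735078156}{3116457395653} \approx 0.51171$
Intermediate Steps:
$H{\left(Y,w \right)} = \left(-20 + w\right)^{2}$
$h{\left(B \right)} = B \left(14 + B\right)$
$\frac{h{\left(-1851 \right)} - 2091936}{\frac{-150805 - 61304}{1636746 + 2019922} + H{\left(-735,1619 \right)}} = \frac{- 1851 \left(14 - 1851\right) - 2091936}{\frac{-150805 - 61304}{1636746 + 2019922} + \left(-20 + 1619\right)^{2}} = \frac{\left(-1851\right) \left(-1837\right) - 2091936}{- \frac{212109}{3656668} + 1599^{2}} = \frac{3400287 - 2091936}{\left(-212109\right) \frac{1}{3656668} + 2556801} = \frac{1308351}{- \frac{212109}{3656668} + 2556801} = \frac{1308351}{\frac{9349372186959}{3656668}} = 1308351 \cdot \frac{3656668}{9349372186959} = \frac{1594735078156}{3116457395653}$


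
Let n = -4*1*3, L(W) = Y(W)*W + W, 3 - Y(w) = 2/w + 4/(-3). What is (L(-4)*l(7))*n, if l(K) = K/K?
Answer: 280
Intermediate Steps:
l(K) = 1
Y(w) = 13/3 - 2/w (Y(w) = 3 - (2/w + 4/(-3)) = 3 - (2/w + 4*(-⅓)) = 3 - (2/w - 4/3) = 3 - (-4/3 + 2/w) = 3 + (4/3 - 2/w) = 13/3 - 2/w)
L(W) = W + W*(13/3 - 2/W) (L(W) = (13/3 - 2/W)*W + W = W*(13/3 - 2/W) + W = W + W*(13/3 - 2/W))
n = -12 (n = -4*3 = -12)
(L(-4)*l(7))*n = ((-2 + (16/3)*(-4))*1)*(-12) = ((-2 - 64/3)*1)*(-12) = -70/3*1*(-12) = -70/3*(-12) = 280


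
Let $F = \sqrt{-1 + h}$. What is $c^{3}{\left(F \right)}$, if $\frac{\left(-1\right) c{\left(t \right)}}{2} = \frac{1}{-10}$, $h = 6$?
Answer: $\frac{1}{125} \approx 0.008$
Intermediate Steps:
$F = \sqrt{5}$ ($F = \sqrt{-1 + 6} = \sqrt{5} \approx 2.2361$)
$c{\left(t \right)} = \frac{1}{5}$ ($c{\left(t \right)} = - \frac{2}{-10} = \left(-2\right) \left(- \frac{1}{10}\right) = \frac{1}{5}$)
$c^{3}{\left(F \right)} = \left(\frac{1}{5}\right)^{3} = \frac{1}{125}$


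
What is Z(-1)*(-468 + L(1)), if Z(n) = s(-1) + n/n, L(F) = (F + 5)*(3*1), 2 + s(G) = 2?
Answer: -450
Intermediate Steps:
s(G) = 0 (s(G) = -2 + 2 = 0)
L(F) = 15 + 3*F (L(F) = (5 + F)*3 = 15 + 3*F)
Z(n) = 1 (Z(n) = 0 + n/n = 0 + 1 = 1)
Z(-1)*(-468 + L(1)) = 1*(-468 + (15 + 3*1)) = 1*(-468 + (15 + 3)) = 1*(-468 + 18) = 1*(-450) = -450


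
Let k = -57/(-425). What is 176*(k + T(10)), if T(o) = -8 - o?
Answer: -1336368/425 ≈ -3144.4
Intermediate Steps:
k = 57/425 (k = -57*(-1/425) = 57/425 ≈ 0.13412)
176*(k + T(10)) = 176*(57/425 + (-8 - 1*10)) = 176*(57/425 + (-8 - 10)) = 176*(57/425 - 18) = 176*(-7593/425) = -1336368/425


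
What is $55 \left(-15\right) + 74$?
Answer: $-751$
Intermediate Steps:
$55 \left(-15\right) + 74 = -825 + 74 = -751$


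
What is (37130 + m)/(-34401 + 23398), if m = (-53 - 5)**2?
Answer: -40494/11003 ≈ -3.6803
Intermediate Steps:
m = 3364 (m = (-58)**2 = 3364)
(37130 + m)/(-34401 + 23398) = (37130 + 3364)/(-34401 + 23398) = 40494/(-11003) = 40494*(-1/11003) = -40494/11003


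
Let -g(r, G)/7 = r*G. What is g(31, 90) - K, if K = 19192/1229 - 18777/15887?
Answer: -381607478561/19525123 ≈ -19544.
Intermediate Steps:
g(r, G) = -7*G*r (g(r, G) = -7*r*G = -7*G*r)
K = 281826371/19525123 (K = 19192*(1/1229) - 18777*1/15887 = 19192/1229 - 18777/15887 = 281826371/19525123 ≈ 14.434)
g(31, 90) - K = -7*90*31 - 1*281826371/19525123 = -19530 - 281826371/19525123 = -381607478561/19525123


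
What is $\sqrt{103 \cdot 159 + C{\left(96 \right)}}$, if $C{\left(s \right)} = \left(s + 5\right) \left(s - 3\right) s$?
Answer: $\sqrt{918105} \approx 958.18$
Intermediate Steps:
$C{\left(s \right)} = s \left(-3 + s\right) \left(5 + s\right)$ ($C{\left(s \right)} = \left(5 + s\right) \left(-3 + s\right) s = \left(-3 + s\right) \left(5 + s\right) s = s \left(-3 + s\right) \left(5 + s\right)$)
$\sqrt{103 \cdot 159 + C{\left(96 \right)}} = \sqrt{103 \cdot 159 + 96 \left(-15 + 96^{2} + 2 \cdot 96\right)} = \sqrt{16377 + 96 \left(-15 + 9216 + 192\right)} = \sqrt{16377 + 96 \cdot 9393} = \sqrt{16377 + 901728} = \sqrt{918105}$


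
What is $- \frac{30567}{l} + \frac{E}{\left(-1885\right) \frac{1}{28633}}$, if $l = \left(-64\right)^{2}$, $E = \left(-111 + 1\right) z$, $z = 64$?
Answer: $\frac{165119797585}{1544192} \approx 1.0693 \cdot 10^{5}$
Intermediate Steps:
$E = -7040$ ($E = \left(-111 + 1\right) 64 = \left(-110\right) 64 = -7040$)
$l = 4096$
$- \frac{30567}{l} + \frac{E}{\left(-1885\right) \frac{1}{28633}} = - \frac{30567}{4096} - \frac{7040}{\left(-1885\right) \frac{1}{28633}} = \left(-30567\right) \frac{1}{4096} - \frac{7040}{\left(-1885\right) \frac{1}{28633}} = - \frac{30567}{4096} - \frac{7040}{- \frac{1885}{28633}} = - \frac{30567}{4096} - - \frac{40315264}{377} = - \frac{30567}{4096} + \frac{40315264}{377} = \frac{165119797585}{1544192}$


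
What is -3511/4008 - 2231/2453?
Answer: -17554331/9831624 ≈ -1.7855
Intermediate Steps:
-3511/4008 - 2231/2453 = -17554331/9831624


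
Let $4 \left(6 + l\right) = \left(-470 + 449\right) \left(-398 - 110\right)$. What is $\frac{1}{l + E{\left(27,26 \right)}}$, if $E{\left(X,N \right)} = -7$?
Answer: $\frac{1}{2654} \approx 0.00037679$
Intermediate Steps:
$l = 2661$ ($l = -6 + \frac{\left(-470 + 449\right) \left(-398 - 110\right)}{4} = -6 + \frac{\left(-21\right) \left(-508\right)}{4} = -6 + \frac{1}{4} \cdot 10668 = -6 + 2667 = 2661$)
$\frac{1}{l + E{\left(27,26 \right)}} = \frac{1}{2661 - 7} = \frac{1}{2654}$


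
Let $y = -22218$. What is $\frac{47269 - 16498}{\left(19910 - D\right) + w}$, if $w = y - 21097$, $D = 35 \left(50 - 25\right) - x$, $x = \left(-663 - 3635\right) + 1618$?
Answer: $- \frac{30771}{26960} \approx -1.1414$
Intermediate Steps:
$x = -2680$ ($x = -4298 + 1618 = -2680$)
$D = 3555$ ($D = 35 \left(50 - 25\right) - -2680 = 35 \cdot 25 + 2680 = 875 + 2680 = 3555$)
$w = -43315$ ($w = -22218 - 21097 = -43315$)
$\frac{47269 - 16498}{\left(19910 - D\right) + w} = \frac{47269 - 16498}{\left(19910 - 3555\right) - 43315} = \frac{30771}{\left(19910 - 3555\right) - 43315} = \frac{30771}{16355 - 43315} = \frac{30771}{-26960} = 30771 \left(- \frac{1}{26960}\right) = - \frac{30771}{26960}$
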